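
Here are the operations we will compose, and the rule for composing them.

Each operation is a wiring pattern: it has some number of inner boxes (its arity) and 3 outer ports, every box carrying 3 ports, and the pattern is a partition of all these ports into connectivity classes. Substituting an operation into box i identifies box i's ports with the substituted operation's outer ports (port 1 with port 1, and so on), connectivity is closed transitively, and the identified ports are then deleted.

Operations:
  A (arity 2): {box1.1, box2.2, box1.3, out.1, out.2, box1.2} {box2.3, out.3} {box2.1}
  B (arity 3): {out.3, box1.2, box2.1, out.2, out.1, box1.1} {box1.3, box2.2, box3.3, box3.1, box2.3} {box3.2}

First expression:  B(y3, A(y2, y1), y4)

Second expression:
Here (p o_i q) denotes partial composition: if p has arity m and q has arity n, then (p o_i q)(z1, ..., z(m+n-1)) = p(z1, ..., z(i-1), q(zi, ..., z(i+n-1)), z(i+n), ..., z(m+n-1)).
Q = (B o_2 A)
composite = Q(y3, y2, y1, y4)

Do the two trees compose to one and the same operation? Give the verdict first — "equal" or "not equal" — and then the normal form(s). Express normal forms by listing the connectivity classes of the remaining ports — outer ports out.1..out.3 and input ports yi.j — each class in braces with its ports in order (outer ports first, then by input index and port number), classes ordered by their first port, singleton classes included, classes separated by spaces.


equal: each reduces to {out.1, out.2, out.3, y1.2, y1.3, y2.1, y2.2, y2.3, y3.1, y3.2, y3.3, y4.1, y4.3} {y1.1} {y4.2}

The first composite normalizes to {out.1, out.2, out.3, y1.2, y1.3, y2.1, y2.2, y2.3, y3.1, y3.2, y3.3, y4.1, y4.3} {y1.1} {y4.2}
The second composite normalizes to {out.1, out.2, out.3, y1.2, y1.3, y2.1, y2.2, y2.3, y3.1, y3.2, y3.3, y4.1, y4.3} {y1.1} {y4.2}
Same normal form: equal.


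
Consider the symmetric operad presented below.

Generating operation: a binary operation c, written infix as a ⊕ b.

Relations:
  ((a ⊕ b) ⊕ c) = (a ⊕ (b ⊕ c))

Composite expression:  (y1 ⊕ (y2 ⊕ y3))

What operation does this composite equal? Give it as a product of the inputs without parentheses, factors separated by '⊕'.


y1 ⊕ y2 ⊕ y3

All parenthesizations of c agree; list the y-inputs left to right.
(y2 ⊕ y3) collapses to y2 ⊕ y3
(y1 ⊕ (y2 ⊕ y3)) collapses to y1 ⊕ y2 ⊕ y3


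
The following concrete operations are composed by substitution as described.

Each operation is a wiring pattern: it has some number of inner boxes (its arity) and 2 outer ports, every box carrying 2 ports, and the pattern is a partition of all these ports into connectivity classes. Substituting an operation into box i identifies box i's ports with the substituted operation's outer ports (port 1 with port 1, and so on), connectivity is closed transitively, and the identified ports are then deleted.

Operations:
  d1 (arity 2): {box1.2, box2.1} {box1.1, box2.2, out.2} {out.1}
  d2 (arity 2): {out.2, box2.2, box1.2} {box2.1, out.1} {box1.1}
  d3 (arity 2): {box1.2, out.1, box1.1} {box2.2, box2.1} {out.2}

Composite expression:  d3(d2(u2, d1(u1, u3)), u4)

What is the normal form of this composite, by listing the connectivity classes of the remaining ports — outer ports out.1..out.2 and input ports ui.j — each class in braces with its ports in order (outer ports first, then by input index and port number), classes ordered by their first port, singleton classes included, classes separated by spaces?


{out.1, u1.1, u2.2, u3.2} {out.2} {u1.2, u3.1} {u2.1} {u4.1, u4.2}

Two ports join when wires chain via d3-identified ports.
after d1, the pattern on (u1, u3) reads {out.1} {out.2, u1.1, u3.2} {u1.2, u3.1} (out.j = its outer ports)
after d2, the pattern on (u2, u1, u3) reads {out.1} {out.2, u1.1, u2.2, u3.2} {u1.2, u3.1} {u2.1} (out.j = its outer ports)
after d3, the pattern on (u2, u1, u3, u4) reads {out.1, u1.1, u2.2, u3.2} {out.2} {u1.2, u3.1} {u2.1} {u4.1, u4.2} (out.j = its outer ports)


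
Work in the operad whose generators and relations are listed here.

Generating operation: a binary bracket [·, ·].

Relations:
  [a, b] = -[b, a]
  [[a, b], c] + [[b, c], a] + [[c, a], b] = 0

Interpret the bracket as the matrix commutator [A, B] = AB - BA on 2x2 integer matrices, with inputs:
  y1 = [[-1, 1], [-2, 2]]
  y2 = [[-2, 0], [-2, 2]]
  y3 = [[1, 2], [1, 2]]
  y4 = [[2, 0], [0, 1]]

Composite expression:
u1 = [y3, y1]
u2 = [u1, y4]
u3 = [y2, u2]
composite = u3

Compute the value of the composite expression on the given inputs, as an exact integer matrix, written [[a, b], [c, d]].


[[-10, 20], [-20, 10]]

[y3, y1] = [[-5, 5], [-5, 5]]
[[y3, y1], y4] = [[0, -5], [-5, 0]]
[y2, [[y3, y1], y4]] = [[-10, 20], [-20, 10]]


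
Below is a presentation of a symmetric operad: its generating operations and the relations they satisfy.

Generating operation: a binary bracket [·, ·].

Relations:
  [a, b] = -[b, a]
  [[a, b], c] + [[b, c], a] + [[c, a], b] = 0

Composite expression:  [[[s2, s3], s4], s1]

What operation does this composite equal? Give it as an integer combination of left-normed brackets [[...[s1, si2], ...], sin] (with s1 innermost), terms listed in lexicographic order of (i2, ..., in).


-[[[s1, s2], s3], s4] + [[[s1, s3], s2], s4] + [[[s1, s4], s2], s3] - [[[s1, s4], s3], s2]

In the tensor algebra, words opening s1 carry the s1-anchored form.
Composite bracket: [[[s2, s3], s4], s1]
Each bracket splits as ab - ba, giving 8 signed words (2^3 = 8).
The s1-initial words carry the normal form:
  sign of s1s2s3s4 is -1, so it contributes -[[[s1, s2], s3], s4]
  sign of s1s3s2s4 is +1, so it contributes +[[[s1, s3], s2], s4]
  sign of s1s4s2s3 is +1, so it contributes +[[[s1, s4], s2], s3]
  sign of s1s4s3s2 is -1, so it contributes -[[[s1, s4], s3], s2]


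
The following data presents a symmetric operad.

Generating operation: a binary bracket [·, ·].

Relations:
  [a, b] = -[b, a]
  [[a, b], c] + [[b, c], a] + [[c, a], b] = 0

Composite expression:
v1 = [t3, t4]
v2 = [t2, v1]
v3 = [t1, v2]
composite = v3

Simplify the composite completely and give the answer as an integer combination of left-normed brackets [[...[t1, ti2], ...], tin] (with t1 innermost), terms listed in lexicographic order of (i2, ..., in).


[[[t1, t2], t3], t4] - [[[t1, t2], t4], t3] - [[[t1, t3], t4], t2] + [[[t1, t4], t3], t2]

Skip Jacobi rewriting: expand, keep t1-initial words, read off terms.
Composite bracket: [t1, [t2, [t3, t4]]]
Under [a, b] = ab - ba we get 8 signed associative words (2^3 = 8).
Keep just the words that open with t1:
  t1t2t3t4 appears with sign +1, giving the term +[[[t1, t2], t3], t4]
  t1t2t4t3 appears with sign -1, giving the term -[[[t1, t2], t4], t3]
  t1t3t4t2 appears with sign -1, giving the term -[[[t1, t3], t4], t2]
  t1t4t3t2 appears with sign +1, giving the term +[[[t1, t4], t3], t2]


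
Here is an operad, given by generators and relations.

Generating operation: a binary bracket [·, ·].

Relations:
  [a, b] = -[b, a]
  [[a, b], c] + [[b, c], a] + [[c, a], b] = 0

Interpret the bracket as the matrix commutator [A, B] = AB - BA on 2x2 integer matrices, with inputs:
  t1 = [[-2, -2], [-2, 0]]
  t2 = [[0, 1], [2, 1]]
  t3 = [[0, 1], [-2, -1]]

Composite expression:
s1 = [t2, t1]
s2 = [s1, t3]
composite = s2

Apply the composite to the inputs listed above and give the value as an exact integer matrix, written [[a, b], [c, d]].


[t2, t1] = [[2, 4], [-6, -2]]
[[t2, t1], t3] = [[-2, 0], [2, 2]]

[[-2, 0], [2, 2]]


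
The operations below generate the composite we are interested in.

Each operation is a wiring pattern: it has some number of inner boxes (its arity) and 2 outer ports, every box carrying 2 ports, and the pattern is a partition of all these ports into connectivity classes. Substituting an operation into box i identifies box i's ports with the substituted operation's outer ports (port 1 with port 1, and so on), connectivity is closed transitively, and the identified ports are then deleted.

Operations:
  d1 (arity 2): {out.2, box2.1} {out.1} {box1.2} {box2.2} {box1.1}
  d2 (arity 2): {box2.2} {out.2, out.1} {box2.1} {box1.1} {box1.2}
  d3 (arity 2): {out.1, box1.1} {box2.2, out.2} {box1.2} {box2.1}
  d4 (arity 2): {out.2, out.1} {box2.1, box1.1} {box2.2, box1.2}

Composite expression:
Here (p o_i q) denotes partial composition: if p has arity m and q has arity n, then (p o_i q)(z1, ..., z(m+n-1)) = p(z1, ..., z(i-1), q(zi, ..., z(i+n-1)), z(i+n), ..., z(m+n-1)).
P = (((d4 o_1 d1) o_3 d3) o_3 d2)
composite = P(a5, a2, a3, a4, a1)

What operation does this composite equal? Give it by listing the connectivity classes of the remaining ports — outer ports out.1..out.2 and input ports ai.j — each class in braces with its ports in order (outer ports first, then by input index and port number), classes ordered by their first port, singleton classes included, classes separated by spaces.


{out.1, out.2} {a1.1} {a1.2, a2.1} {a2.2} {a3.1} {a3.2} {a4.1} {a4.2} {a5.1} {a5.2}

After gluing at d4, chains via deleted ports link the a-ports.
d1 over (a5, a2) gives {out.1} {out.2, a2.1} {a2.2} {a5.1} {a5.2}, out.j being that stage's outer ports
d2 over (a3, a4) gives {out.1, out.2} {a3.1} {a3.2} {a4.1} {a4.2}, out.j being that stage's outer ports
d3 over (a3, a4, a1) gives {out.1} {out.2, a1.2} {a1.1} {a3.1} {a3.2} {a4.1} {a4.2}, out.j being that stage's outer ports
d4 over (a5, a2, a3, a4, a1) gives {out.1, out.2} {a1.1} {a1.2, a2.1} {a2.2} {a3.1} {a3.2} {a4.1} {a4.2} {a5.1} {a5.2}, out.j being that stage's outer ports


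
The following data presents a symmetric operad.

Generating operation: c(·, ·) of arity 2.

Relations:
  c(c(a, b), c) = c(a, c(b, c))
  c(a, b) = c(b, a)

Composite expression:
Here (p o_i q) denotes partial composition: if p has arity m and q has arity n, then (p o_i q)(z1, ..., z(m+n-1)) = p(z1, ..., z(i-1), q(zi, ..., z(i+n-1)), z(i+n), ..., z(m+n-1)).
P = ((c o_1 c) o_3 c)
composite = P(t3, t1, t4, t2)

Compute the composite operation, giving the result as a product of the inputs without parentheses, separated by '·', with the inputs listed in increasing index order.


Key point: c commutes, so take the t-inputs in any fixed order.
c(t3, t1) unparenthesizes to t3 · t1
c(t4, t2) unparenthesizes to t4 · t2
c(c(t3, t1), c(t4, t2)) unparenthesizes to t3 · t1 · t4 · t2
rearranged into index order: t1 · t2 · t3 · t4

t1 · t2 · t3 · t4


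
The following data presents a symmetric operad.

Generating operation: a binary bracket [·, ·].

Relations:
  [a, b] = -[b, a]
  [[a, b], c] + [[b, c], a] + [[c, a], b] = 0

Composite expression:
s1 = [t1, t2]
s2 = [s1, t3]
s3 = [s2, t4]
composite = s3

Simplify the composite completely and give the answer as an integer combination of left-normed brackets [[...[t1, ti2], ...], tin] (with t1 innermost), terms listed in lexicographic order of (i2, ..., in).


A multilinear Lie element is pinned by t1-initial words (t1 innermost).
Composite bracket: [[[t1, t2], t3], t4]
Full expansion: 8 signed words from ab - ba (2^3 = 8).
Only words starting with t1 matter:
  sign of t1t2t3t4 is +1, so it contributes +[[[t1, t2], t3], t4]

[[[t1, t2], t3], t4]


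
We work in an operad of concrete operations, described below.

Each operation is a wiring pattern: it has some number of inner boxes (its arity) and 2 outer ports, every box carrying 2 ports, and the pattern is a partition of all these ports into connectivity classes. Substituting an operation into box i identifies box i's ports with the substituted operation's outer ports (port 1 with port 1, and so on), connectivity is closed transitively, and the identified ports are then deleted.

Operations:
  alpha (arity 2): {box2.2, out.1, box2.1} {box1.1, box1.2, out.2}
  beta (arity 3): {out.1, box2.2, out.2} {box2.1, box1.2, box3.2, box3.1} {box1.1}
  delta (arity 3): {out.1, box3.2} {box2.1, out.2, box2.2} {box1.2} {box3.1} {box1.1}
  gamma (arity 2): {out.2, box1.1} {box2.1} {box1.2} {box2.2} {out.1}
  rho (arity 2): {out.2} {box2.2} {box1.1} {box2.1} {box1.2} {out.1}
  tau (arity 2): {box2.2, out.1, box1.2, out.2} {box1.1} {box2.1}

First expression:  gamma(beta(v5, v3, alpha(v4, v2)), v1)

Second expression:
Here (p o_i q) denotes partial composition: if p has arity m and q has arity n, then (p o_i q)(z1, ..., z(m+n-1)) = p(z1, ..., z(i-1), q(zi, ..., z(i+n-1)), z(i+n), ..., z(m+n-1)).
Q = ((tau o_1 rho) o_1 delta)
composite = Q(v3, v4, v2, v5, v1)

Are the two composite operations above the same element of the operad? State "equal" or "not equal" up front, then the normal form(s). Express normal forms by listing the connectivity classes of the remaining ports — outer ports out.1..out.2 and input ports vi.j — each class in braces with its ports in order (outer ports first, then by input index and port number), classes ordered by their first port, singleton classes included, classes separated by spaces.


not equal: they reduce to {out.1} {out.2, v3.2} {v1.1} {v1.2} {v2.1, v2.2, v3.1, v4.1, v4.2, v5.2} {v5.1} and {out.1, out.2, v1.2} {v1.1} {v2.1} {v2.2} {v3.1} {v3.2} {v4.1, v4.2} {v5.1} {v5.2}

The first expression, normalized: {out.1} {out.2, v3.2} {v1.1} {v1.2} {v2.1, v2.2, v3.1, v4.1, v4.2, v5.2} {v5.1}
The second expression, normalized: {out.1, out.2, v1.2} {v1.1} {v2.1} {v2.2} {v3.1} {v3.2} {v4.1, v4.2} {v5.1} {v5.2}
The forms do not match — not equal.


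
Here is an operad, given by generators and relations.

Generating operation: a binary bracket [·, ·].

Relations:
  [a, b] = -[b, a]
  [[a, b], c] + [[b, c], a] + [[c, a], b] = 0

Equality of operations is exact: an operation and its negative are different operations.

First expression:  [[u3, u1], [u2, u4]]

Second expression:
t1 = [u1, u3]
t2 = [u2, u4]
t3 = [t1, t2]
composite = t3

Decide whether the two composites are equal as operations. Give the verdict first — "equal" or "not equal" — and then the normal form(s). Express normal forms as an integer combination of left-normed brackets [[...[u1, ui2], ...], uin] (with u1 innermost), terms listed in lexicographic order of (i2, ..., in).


The first composite normalizes to -[[[u1, u3], u2], u4] + [[[u1, u3], u4], u2]
The second composite normalizes to [[[u1, u3], u2], u4] - [[[u1, u3], u4], u2]
No match — not equal.

not equal; the first gives -[[[u1, u3], u2], u4] + [[[u1, u3], u4], u2] and the second [[[u1, u3], u2], u4] - [[[u1, u3], u4], u2]


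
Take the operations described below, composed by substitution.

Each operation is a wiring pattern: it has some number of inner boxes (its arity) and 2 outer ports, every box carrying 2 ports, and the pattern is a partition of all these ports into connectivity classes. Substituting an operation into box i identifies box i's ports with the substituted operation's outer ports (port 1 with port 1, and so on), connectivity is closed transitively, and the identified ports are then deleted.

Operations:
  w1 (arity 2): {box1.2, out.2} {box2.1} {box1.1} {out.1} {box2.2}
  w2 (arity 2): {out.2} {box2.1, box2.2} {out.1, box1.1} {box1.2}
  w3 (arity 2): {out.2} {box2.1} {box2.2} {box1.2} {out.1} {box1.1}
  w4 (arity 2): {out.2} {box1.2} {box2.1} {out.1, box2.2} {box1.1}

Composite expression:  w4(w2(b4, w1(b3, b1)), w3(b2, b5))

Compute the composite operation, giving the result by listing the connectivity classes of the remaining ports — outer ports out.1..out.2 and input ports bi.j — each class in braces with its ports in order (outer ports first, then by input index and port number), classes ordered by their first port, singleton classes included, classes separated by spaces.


{out.1} {out.2} {b1.1} {b1.2} {b2.1} {b2.2} {b3.1} {b3.2} {b4.1} {b4.2} {b5.1} {b5.2}


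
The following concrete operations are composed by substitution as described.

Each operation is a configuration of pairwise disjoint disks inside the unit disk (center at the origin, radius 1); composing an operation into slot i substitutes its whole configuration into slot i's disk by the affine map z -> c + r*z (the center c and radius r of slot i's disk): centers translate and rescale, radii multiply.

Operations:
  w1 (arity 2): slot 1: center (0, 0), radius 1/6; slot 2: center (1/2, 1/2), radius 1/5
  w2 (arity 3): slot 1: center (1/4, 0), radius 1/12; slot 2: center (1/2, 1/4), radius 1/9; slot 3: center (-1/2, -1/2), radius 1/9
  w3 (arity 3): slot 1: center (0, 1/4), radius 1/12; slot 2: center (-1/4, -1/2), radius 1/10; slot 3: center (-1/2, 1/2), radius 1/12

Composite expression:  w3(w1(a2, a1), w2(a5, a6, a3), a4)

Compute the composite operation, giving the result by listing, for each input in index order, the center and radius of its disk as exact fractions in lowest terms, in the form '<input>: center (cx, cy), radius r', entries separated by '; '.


Only the slot chain above each a matters under w3; compose those maps.
tracing a2 down its 2-map path: center (0, 1/4), radius 1/72
tracing a1 down its 2-map path: center (1/24, 7/24), radius 1/60
tracing a5 down its 2-map path: center (-9/40, -1/2), radius 1/120
tracing a6 down its 2-map path: center (-1/5, -19/40), radius 1/90
tracing a3 down its 2-map path: center (-3/10, -11/20), radius 1/90
tracing a4 down its 1-map path: center (-1/2, 1/2), radius 1/12

a1: center (1/24, 7/24), radius 1/60; a2: center (0, 1/4), radius 1/72; a3: center (-3/10, -11/20), radius 1/90; a4: center (-1/2, 1/2), radius 1/12; a5: center (-9/40, -1/2), radius 1/120; a6: center (-1/5, -19/40), radius 1/90


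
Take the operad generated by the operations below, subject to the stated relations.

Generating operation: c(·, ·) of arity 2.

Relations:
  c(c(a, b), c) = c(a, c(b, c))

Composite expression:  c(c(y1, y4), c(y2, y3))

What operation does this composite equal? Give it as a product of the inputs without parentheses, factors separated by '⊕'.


y1 ⊕ y4 ⊕ y2 ⊕ y3

All parenthesizations of c agree; list the y-inputs left to right.
c(y1, y4) linearizes to y1 ⊕ y4
c(y2, y3) linearizes to y2 ⊕ y3
c(c(y1, y4), c(y2, y3)) linearizes to y1 ⊕ y4 ⊕ y2 ⊕ y3


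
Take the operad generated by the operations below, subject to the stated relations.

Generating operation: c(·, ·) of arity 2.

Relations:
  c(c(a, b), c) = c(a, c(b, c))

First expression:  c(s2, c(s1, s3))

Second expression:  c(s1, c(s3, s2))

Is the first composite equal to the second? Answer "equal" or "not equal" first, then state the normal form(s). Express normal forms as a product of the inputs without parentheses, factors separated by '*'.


not equal: they reduce to s2 * s1 * s3 and s1 * s3 * s2

Reducing the first expression gives s2 * s1 * s3
Reducing the second expression gives s1 * s3 * s2
Different reductions; not equal.


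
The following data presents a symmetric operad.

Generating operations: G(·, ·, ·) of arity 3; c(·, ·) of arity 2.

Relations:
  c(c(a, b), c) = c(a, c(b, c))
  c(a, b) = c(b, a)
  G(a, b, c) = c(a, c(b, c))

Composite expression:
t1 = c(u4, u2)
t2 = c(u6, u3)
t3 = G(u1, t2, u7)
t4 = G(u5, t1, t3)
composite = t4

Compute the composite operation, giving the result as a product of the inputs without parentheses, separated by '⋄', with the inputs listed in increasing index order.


u1 ⋄ u2 ⋄ u3 ⋄ u4 ⋄ u5 ⋄ u6 ⋄ u7

Both nesting and order wash out for G; what remains is which u's occur.
c(u4, u2) spells out as u4 ⋄ u2
c(u6, u3) spells out as u6 ⋄ u3
G(u1, c(u6, u3), u7) spells out as u1 ⋄ u6 ⋄ u3 ⋄ u7
G(u5, c(u4, u2), G(u1, c(u6, u3), u7)) spells out as u5 ⋄ u4 ⋄ u2 ⋄ u1 ⋄ u6 ⋄ u3 ⋄ u7
the factors in increasing index order: u1 ⋄ u2 ⋄ u3 ⋄ u4 ⋄ u5 ⋄ u6 ⋄ u7


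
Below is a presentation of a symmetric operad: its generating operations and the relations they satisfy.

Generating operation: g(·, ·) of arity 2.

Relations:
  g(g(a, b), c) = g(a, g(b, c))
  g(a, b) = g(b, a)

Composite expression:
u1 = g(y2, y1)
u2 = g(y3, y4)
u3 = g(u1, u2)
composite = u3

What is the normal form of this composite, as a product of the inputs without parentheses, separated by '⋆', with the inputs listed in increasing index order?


y1 ⋆ y2 ⋆ y3 ⋆ y4

Both nesting and order wash out for g; what remains is which y's occur.
g(y2, y1) linearizes to y2 ⋆ y1
g(y3, y4) linearizes to y3 ⋆ y4
g(g(y2, y1), g(y3, y4)) linearizes to y2 ⋆ y1 ⋆ y3 ⋆ y4
the factors in increasing index order: y1 ⋆ y2 ⋆ y3 ⋆ y4


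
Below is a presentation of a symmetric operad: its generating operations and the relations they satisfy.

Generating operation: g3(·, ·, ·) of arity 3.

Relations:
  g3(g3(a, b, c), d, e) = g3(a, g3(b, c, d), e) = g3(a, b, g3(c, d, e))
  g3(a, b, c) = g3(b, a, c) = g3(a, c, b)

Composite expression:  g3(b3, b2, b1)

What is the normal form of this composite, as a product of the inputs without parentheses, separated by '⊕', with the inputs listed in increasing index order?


b1 ⊕ b2 ⊕ b3


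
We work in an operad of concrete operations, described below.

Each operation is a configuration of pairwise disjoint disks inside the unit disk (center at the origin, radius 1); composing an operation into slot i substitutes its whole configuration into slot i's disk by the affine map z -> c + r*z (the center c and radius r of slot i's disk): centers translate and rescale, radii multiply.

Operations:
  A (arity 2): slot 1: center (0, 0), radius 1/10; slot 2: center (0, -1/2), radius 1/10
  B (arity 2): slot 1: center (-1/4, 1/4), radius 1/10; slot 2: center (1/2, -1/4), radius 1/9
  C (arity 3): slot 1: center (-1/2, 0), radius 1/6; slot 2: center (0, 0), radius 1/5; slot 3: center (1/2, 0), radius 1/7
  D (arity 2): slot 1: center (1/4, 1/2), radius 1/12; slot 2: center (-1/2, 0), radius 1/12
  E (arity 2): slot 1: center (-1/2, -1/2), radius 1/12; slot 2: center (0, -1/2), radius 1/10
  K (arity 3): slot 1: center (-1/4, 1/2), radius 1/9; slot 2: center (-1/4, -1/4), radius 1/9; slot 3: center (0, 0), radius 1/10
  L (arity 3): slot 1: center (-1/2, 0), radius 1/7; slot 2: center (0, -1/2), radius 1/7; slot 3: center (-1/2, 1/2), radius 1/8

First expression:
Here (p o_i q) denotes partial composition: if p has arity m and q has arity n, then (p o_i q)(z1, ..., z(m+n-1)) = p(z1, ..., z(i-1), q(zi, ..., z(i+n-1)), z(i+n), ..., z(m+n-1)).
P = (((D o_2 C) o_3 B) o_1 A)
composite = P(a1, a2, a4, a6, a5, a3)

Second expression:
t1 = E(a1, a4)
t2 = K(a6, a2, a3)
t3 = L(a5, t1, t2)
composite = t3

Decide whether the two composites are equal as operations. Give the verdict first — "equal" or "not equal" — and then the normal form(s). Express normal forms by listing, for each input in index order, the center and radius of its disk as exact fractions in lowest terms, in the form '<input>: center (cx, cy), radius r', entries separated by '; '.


not equal — first a1: center (1/4, 1/2), radius 1/120; a2: center (1/4, 11/24), radius 1/120; a3: center (-11/24, 0), radius 1/84; a4: center (-13/24, 0), radius 1/72; a5: center (-59/120, -1/240), radius 1/540; a6: center (-121/240, 1/240), radius 1/600, second a1: center (-1/14, -4/7), radius 1/84; a2: center (-17/32, 15/32), radius 1/72; a3: center (-1/2, 1/2), radius 1/80; a4: center (0, -4/7), radius 1/70; a5: center (-1/2, 0), radius 1/7; a6: center (-17/32, 9/16), radius 1/72


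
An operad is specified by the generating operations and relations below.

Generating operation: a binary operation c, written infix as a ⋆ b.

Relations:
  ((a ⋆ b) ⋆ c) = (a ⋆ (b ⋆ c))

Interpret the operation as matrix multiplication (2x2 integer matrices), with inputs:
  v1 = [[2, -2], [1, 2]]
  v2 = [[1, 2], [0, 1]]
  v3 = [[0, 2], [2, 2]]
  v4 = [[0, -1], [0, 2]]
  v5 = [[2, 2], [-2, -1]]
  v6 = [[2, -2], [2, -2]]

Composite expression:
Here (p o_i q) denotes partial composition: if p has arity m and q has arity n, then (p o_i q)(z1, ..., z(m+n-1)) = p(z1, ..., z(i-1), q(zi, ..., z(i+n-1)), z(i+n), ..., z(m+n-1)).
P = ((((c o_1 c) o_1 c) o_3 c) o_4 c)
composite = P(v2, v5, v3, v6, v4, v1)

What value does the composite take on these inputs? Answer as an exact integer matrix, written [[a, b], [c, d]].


[[24, 48], [48, 96]]

(v2 ⋆ v5) = [[-2, 0], [-2, -1]]
(v6 ⋆ v4) = [[0, -6], [0, -6]]
(v3 ⋆ (v6 ⋆ v4)) = [[0, -12], [0, -24]]
((v2 ⋆ v5) ⋆ (v3 ⋆ (v6 ⋆ v4))) = [[0, 24], [0, 48]]
(((v2 ⋆ v5) ⋆ (v3 ⋆ (v6 ⋆ v4))) ⋆ v1) = [[24, 48], [48, 96]]


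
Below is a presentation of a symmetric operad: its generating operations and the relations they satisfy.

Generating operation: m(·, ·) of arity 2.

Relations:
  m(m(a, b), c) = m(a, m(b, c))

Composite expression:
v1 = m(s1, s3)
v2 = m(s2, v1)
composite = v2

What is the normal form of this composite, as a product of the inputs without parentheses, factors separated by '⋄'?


s2 ⋄ s1 ⋄ s3

Under associativity of m, the answer is the s's in reading order.
m(s1, s3) flattens to s1 ⋄ s3
m(s2, m(s1, s3)) flattens to s2 ⋄ s1 ⋄ s3


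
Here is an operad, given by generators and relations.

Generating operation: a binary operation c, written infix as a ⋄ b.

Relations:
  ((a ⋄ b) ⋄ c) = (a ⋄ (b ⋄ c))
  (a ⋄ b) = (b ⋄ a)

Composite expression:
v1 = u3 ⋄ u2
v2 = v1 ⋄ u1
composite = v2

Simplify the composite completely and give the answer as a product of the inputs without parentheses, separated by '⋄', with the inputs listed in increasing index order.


Any arrangement under c is one operation, so sort the u-inputs.
(u3 ⋄ u2) flattens to u3 ⋄ u2
((u3 ⋄ u2) ⋄ u1) flattens to u3 ⋄ u2 ⋄ u1
sorting the factors by input index: u1 ⋄ u2 ⋄ u3

u1 ⋄ u2 ⋄ u3


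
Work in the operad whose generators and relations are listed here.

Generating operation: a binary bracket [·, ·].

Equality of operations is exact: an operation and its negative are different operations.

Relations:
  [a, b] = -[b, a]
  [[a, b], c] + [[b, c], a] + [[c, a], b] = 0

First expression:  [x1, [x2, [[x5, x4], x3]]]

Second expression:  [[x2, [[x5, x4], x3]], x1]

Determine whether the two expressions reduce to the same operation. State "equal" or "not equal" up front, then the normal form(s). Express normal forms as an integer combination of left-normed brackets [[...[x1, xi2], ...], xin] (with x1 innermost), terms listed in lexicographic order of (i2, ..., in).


not equal; the first gives [[[[x1, x2], x3], x4], x5] - [[[[x1, x2], x3], x5], x4] - [[[[x1, x2], x4], x5], x3] + [[[[x1, x2], x5], x4], x3] - [[[[x1, x3], x4], x5], x2] + [[[[x1, x3], x5], x4], x2] + [[[[x1, x4], x5], x3], x2] - [[[[x1, x5], x4], x3], x2] and the second -[[[[x1, x2], x3], x4], x5] + [[[[x1, x2], x3], x5], x4] + [[[[x1, x2], x4], x5], x3] - [[[[x1, x2], x5], x4], x3] + [[[[x1, x3], x4], x5], x2] - [[[[x1, x3], x5], x4], x2] - [[[[x1, x4], x5], x3], x2] + [[[[x1, x5], x4], x3], x2]


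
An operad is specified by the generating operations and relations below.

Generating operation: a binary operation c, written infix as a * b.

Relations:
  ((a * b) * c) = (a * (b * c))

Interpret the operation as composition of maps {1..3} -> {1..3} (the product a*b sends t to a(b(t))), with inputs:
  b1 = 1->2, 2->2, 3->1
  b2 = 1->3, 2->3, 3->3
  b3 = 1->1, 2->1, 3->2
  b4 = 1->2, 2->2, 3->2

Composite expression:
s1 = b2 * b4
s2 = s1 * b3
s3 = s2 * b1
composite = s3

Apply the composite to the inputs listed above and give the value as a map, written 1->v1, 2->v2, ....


1->3, 2->3, 3->3

(b2 * b4) = 1->3, 2->3, 3->3
((b2 * b4) * b3) = 1->3, 2->3, 3->3
(((b2 * b4) * b3) * b1) = 1->3, 2->3, 3->3


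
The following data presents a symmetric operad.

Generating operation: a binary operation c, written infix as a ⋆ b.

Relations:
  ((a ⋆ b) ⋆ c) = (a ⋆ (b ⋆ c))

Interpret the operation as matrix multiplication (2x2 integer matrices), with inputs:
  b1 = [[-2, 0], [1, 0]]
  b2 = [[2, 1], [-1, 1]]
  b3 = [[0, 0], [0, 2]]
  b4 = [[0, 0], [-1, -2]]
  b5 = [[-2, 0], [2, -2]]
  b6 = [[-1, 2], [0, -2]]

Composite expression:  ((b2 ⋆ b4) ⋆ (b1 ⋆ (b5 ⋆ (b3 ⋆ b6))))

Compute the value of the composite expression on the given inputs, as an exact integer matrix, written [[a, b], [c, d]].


[[0, 0], [0, 0]]

(b2 ⋆ b4) = [[-1, -2], [-1, -2]]
(b3 ⋆ b6) = [[0, 0], [0, -4]]
(b5 ⋆ (b3 ⋆ b6)) = [[0, 0], [0, 8]]
(b1 ⋆ (b5 ⋆ (b3 ⋆ b6))) = [[0, 0], [0, 0]]
((b2 ⋆ b4) ⋆ (b1 ⋆ (b5 ⋆ (b3 ⋆ b6)))) = [[0, 0], [0, 0]]


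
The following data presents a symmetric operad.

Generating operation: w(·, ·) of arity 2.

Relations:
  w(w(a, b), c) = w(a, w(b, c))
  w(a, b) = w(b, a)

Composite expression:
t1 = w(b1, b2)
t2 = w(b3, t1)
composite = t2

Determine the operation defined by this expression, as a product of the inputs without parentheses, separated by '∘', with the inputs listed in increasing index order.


b1 ∘ b2 ∘ b3


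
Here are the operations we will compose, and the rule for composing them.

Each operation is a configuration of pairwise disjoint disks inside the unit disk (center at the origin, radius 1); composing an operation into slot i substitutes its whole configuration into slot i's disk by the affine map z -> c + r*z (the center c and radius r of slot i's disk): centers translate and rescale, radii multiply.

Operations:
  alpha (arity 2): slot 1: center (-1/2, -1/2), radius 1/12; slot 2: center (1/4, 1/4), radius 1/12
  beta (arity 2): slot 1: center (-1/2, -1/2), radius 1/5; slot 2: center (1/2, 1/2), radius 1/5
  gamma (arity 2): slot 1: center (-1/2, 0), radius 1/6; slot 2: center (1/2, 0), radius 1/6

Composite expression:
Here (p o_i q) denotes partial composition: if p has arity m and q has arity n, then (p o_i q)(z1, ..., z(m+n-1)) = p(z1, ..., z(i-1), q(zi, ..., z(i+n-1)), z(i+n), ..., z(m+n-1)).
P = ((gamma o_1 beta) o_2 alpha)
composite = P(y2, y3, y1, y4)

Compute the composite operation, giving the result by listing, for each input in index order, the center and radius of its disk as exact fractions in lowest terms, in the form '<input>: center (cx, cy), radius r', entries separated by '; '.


Each y-disk chains the slot maps above it in gamma; radii multiply.
tracing y2 down its 2-map path: center (-7/12, -1/12), radius 1/30
tracing y3 down its 3-map path: center (-13/30, 1/15), radius 1/360
tracing y1 down its 3-map path: center (-49/120, 11/120), radius 1/360
tracing y4 down its 1-map path: center (1/2, 0), radius 1/6

y1: center (-49/120, 11/120), radius 1/360; y2: center (-7/12, -1/12), radius 1/30; y3: center (-13/30, 1/15), radius 1/360; y4: center (1/2, 0), radius 1/6


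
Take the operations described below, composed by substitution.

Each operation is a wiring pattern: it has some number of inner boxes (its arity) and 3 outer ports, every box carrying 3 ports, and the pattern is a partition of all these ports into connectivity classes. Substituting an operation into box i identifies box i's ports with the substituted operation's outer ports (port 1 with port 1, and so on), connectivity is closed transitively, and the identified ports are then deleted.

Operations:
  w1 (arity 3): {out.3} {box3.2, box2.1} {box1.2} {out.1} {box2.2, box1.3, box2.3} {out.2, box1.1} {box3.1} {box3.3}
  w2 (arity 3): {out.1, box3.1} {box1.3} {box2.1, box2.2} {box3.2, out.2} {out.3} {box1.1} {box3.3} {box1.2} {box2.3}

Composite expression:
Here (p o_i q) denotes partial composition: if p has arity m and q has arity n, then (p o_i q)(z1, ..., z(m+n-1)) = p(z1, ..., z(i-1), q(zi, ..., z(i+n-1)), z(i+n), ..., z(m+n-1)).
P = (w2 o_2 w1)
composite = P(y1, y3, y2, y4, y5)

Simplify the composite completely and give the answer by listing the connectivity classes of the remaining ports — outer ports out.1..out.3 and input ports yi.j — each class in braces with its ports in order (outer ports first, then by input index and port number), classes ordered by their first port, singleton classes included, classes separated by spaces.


Connectivity passes through glued w2-boundaries; trace each wire chain.
the subtree at w1 composes to {out.1} {out.2, y3.1} {out.3} {y2.1, y4.2} {y2.2, y2.3, y3.3} {y3.2} {y4.1} {y4.3} on (y3, y2, y4); out.j = own outer ports
the subtree at w2 composes to {out.1, y5.1} {out.2, y5.2} {out.3} {y1.1} {y1.2} {y1.3} {y2.1, y4.2} {y2.2, y2.3, y3.3} {y3.1} {y3.2} {y4.1} {y4.3} {y5.3} on (y1, y3, y2, y4, y5); out.j = own outer ports

{out.1, y5.1} {out.2, y5.2} {out.3} {y1.1} {y1.2} {y1.3} {y2.1, y4.2} {y2.2, y2.3, y3.3} {y3.1} {y3.2} {y4.1} {y4.3} {y5.3}


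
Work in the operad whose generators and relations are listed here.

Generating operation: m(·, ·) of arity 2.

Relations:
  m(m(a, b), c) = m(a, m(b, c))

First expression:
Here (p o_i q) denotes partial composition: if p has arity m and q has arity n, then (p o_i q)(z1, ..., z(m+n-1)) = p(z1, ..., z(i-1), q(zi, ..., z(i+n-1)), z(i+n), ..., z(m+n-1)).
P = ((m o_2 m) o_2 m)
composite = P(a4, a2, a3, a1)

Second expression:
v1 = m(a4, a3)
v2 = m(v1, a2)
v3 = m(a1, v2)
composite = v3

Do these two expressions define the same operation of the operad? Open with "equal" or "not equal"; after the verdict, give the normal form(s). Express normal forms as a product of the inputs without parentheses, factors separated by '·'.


not equal; first: a4 · a2 · a3 · a1; second: a1 · a4 · a3 · a2

The first expression reduces to a4 · a2 · a3 · a1
The second expression reduces to a1 · a4 · a3 · a2
Different reductions; not equal.


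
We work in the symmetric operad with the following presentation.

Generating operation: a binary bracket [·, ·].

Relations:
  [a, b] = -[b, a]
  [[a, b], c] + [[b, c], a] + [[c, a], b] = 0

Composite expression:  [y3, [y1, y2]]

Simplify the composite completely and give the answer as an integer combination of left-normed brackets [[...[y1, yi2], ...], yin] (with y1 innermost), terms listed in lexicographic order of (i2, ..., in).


Expand each bracket as ab - ba; the y1-initial words give the coefficients.
Composite bracket: [y3, [y1, y2]]
Applying ab - ba throughout gives 4 signed words (2^2 = 4).
Words beginning with y1 determine it all:
  the word y1y2y3 carries sign -1 and contributes -[[y1, y2], y3]

-[[y1, y2], y3]


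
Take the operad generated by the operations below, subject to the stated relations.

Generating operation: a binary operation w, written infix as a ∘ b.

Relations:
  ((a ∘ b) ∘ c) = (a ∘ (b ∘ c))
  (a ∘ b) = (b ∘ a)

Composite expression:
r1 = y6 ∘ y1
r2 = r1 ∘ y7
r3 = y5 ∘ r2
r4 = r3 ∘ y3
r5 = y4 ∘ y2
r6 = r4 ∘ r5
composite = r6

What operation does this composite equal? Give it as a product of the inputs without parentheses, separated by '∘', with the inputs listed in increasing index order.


y1 ∘ y2 ∘ y3 ∘ y4 ∘ y5 ∘ y6 ∘ y7


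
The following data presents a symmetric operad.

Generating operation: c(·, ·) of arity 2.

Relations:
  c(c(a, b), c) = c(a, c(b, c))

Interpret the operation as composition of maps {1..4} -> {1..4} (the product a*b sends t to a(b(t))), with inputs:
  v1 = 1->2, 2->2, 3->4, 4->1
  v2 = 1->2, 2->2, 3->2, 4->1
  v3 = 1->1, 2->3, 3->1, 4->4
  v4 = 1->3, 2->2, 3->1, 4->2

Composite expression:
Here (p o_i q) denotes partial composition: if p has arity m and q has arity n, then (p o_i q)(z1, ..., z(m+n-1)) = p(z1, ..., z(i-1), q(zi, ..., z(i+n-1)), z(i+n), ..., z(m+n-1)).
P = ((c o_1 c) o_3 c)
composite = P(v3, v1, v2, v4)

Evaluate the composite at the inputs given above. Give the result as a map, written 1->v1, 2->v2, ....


c(v3, v1) = 1->3, 2->3, 3->4, 4->1
c(v2, v4) = 1->2, 2->2, 3->2, 4->2
c(c(v3, v1), c(v2, v4)) = 1->3, 2->3, 3->3, 4->3

1->3, 2->3, 3->3, 4->3


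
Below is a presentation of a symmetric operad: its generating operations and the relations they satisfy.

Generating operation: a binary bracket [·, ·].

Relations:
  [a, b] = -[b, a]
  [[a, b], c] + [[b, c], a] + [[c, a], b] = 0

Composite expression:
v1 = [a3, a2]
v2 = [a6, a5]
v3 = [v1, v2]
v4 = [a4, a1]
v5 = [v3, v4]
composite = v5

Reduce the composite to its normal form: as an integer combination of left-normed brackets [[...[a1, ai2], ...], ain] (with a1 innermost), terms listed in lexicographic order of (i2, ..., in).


[[[[[a1, a4], a2], a3], a5], a6] - [[[[[a1, a4], a2], a3], a6], a5] - [[[[[a1, a4], a3], a2], a5], a6] + [[[[[a1, a4], a3], a2], a6], a5] - [[[[[a1, a4], a5], a6], a2], a3] + [[[[[a1, a4], a5], a6], a3], a2] + [[[[[a1, a4], a6], a5], a2], a3] - [[[[[a1, a4], a6], a5], a3], a2]

Left-normed coefficients sit on the a1-initial expansion words.
Composite bracket: [[[a3, a2], [a6, a5]], [a4, a1]]
Full expansion: 32 signed words from ab - ba (2^5 = 32).
Only words starting with a1 matter:
  a1a4a2a3a5a6 appears with sign +1, giving the term +[[[[[a1, a4], a2], a3], a5], a6]
  a1a4a2a3a6a5 appears with sign -1, giving the term -[[[[[a1, a4], a2], a3], a6], a5]
  a1a4a3a2a5a6 appears with sign -1, giving the term -[[[[[a1, a4], a3], a2], a5], a6]
  a1a4a3a2a6a5 appears with sign +1, giving the term +[[[[[a1, a4], a3], a2], a6], a5]
  a1a4a5a6a2a3 appears with sign -1, giving the term -[[[[[a1, a4], a5], a6], a2], a3]
  a1a4a5a6a3a2 appears with sign +1, giving the term +[[[[[a1, a4], a5], a6], a3], a2]
  a1a4a6a5a2a3 appears with sign +1, giving the term +[[[[[a1, a4], a6], a5], a2], a3]
  a1a4a6a5a3a2 appears with sign -1, giving the term -[[[[[a1, a4], a6], a5], a3], a2]


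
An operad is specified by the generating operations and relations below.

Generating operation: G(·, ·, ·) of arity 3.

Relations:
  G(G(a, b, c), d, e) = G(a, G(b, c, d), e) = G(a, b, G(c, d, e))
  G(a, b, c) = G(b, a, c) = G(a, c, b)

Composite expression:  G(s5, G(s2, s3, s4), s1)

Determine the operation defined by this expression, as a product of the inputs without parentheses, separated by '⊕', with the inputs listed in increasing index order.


s1 ⊕ s2 ⊕ s3 ⊕ s4 ⊕ s5

Shape and order are irrelevant to G; the s-input set decides.
G(s2, s3, s4) collapses to s2 ⊕ s3 ⊕ s4
G(s5, G(s2, s3, s4), s1) collapses to s5 ⊕ s2 ⊕ s3 ⊕ s4 ⊕ s1
the factors in increasing index order: s1 ⊕ s2 ⊕ s3 ⊕ s4 ⊕ s5


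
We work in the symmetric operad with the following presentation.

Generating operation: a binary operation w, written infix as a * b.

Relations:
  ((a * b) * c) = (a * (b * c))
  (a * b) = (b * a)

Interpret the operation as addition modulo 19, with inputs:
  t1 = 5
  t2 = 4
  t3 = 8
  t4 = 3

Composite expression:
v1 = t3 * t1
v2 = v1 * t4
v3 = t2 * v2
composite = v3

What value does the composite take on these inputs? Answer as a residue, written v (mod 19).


1 (mod 19)

(t3 * t1) = 13
((t3 * t1) * t4) = 16
(t2 * ((t3 * t1) * t4)) = 1


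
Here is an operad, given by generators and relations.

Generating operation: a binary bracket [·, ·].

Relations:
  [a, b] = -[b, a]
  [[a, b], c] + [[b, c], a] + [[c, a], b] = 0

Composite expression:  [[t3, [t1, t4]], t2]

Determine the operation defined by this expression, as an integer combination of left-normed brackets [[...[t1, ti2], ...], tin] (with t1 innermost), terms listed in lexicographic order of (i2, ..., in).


-[[[t1, t4], t3], t2]


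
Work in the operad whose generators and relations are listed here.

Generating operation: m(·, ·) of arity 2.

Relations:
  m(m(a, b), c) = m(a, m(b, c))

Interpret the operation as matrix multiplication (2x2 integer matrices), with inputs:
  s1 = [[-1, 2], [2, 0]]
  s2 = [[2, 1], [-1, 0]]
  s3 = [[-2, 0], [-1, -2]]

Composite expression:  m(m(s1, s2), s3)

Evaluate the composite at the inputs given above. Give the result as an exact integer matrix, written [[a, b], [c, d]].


m(s1, s2) = [[-4, -1], [4, 2]]
m(m(s1, s2), s3) = [[9, 2], [-10, -4]]

[[9, 2], [-10, -4]]


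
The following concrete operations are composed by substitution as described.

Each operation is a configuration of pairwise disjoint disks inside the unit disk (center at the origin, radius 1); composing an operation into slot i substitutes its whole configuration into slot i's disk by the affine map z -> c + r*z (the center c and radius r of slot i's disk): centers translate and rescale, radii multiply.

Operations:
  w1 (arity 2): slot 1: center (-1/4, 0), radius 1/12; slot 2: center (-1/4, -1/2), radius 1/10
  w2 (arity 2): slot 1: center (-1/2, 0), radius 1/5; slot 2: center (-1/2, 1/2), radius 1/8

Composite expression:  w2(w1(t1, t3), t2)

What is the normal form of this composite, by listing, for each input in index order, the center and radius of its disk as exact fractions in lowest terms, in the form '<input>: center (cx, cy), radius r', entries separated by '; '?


t1: center (-11/20, 0), radius 1/60; t2: center (-1/2, 1/2), radius 1/8; t3: center (-11/20, -1/10), radius 1/50

Nesting under w2 composes maps z -> c + r*z down each t-path.
input t1: composing its 2 substitution steps yields center (-11/20, 0), radius 1/60
input t3: composing its 2 substitution steps yields center (-11/20, -1/10), radius 1/50
input t2: composing its 1 substitution step yields center (-1/2, 1/2), radius 1/8
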